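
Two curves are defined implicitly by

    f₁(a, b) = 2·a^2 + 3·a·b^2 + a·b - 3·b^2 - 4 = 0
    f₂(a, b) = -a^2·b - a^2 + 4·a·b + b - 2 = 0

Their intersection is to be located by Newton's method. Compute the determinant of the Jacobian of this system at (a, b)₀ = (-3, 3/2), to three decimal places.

J = [[4·a + 3·b^2 + b, 6·a·b + a - 6·b], [-2·a·b - 2·a + 4·b, -a^2 + 4·a + 1]].
At the point, J = [[-3.750, -39.000], [21.000, -20.000]].
det J = 894.000.

894.000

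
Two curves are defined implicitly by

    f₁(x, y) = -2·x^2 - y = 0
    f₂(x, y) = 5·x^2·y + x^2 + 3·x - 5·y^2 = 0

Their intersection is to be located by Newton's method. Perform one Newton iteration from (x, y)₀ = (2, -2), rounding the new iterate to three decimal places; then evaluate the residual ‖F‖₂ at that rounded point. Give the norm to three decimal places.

15.242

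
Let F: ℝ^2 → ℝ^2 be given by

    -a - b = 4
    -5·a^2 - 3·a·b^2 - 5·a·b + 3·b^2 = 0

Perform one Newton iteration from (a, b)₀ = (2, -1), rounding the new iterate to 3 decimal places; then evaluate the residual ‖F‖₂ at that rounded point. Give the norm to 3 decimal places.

140.125

At (2, -1): F = (-5.000, -13.000).
Jacobian J = [[-1, -1], [-10·a - 3·b^2 - 5·b, -6·a·b - 5·a + 6·b]].
At the point, J = [[-1.000, -1.000], [-18.000, -4.000]] (det J = -14.000).
Solving J·Δ = −F gives Δ = (0.500, -5.500).
Then the next iterate is (a, b)₁ = (2.500, -6.500).
Re-evaluating at (2.500, -6.500): F = (0.000, -140.125), so ‖F‖₂ = 140.125.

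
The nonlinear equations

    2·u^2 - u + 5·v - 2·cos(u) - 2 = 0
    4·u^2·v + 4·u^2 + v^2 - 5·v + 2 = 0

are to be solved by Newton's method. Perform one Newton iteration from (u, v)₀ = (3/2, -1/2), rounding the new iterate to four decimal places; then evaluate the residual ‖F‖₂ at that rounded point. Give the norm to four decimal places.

At (3/2, -1/2): F = (-1.641474, 9.2500).
Jacobian J = [[4·u + 2·sin(u) - 1, 5], [8·u·v + 8·u, 4·u^2 + 2·v - 5]].
At the point, J = [[6.994990, 5.0000], [6.0000, 3.0000]] (det J = -9.015030).
Solving J·Δ = −F gives Δ = (-5.6766, 8.2698).
Then the next iterate is (u, v)₁ = (-4.1766, 7.7698).
Re-evaluating at (-4.1766, 7.7698): F = (76.934614, 635.441920), so ‖F‖₂ = 640.0823.

640.0823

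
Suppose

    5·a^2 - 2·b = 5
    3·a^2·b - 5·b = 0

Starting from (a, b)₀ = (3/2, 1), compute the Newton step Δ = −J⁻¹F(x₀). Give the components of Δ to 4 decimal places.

(-0.2472, 0.2712)

At (3/2, 1): F = (4.2500, 1.7500).
Jacobian J = [[10·a, -2], [6·a·b, 3·a^2 - 5]].
At the point, J = [[15.0000, -2.0000], [9.0000, 1.7500]] (det J = 44.2500).
Solving J·Δ = −F gives Δ = (-0.2472, 0.2712).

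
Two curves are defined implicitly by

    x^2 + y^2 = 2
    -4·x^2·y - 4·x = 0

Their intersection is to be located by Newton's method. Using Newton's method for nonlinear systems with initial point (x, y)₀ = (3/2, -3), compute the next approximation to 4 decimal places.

At (3/2, -3): F = (9.2500, 21.0000).
Jacobian J = [[2·x, 2·y], [-8·x·y - 4, -4·x^2]].
At the point, J = [[3.0000, -6.0000], [32.0000, -9.0000]] (det J = 165.0000).
Solving J·Δ = −F gives Δ = (-0.2591, 1.4121).
Then the next iterate is (x, y)₁ = (1.2409, -1.5879).

(1.2409, -1.5879)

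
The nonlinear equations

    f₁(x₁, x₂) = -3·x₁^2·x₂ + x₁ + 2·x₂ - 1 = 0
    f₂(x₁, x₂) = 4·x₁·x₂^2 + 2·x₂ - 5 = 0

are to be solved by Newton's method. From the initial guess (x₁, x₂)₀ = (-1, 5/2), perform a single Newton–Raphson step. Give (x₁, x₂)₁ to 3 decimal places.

(-0.787, 1.407)

At (-1, 5/2): F = (-4.500, -25.000).
Jacobian J = [[-6·x₁·x₂ + 1, -3·x₁^2 + 2], [4·x₂^2, 8·x₁·x₂ + 2]].
At the point, J = [[16.000, -1.000], [25.000, -18.000]] (det J = -263.000).
Solving J·Δ = −F gives Δ = (0.213, -1.093).
Then the next iterate is (x₁, x₂)₁ = (-0.787, 1.407).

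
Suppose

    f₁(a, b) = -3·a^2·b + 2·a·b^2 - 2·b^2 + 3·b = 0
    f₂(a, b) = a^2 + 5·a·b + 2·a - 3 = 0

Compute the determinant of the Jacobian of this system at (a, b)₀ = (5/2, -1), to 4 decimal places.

J = [[-6·a·b + 2·b^2, -3·a^2 + 4·a·b - 4·b + 3], [2·a + 5·b + 2, 5·a]].
At the point, J = [[17.0000, -21.7500], [2.0000, 12.5000]].
det J = 256.0000.

256.0000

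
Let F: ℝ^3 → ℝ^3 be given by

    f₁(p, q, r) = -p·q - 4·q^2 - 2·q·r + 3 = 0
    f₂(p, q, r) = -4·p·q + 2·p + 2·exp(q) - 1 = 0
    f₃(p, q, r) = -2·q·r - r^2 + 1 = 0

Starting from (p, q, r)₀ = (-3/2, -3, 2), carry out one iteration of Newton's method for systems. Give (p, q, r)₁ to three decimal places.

At (-3/2, -3, 2): F = (-25.500, -21.90043, 9.000).
Jacobian J = [[-q, -p - 8·q - 2·r, -2·q], [-4·q + 2, -4·p + 2·exp(q), 0], [0, -2·r, -2·q - 2·r]].
At the point, J = [[3.000, 21.500, 6.000], [14.000, 6.09957, 0.000], [0.000, -4.000, 2.000]] (det J = -901.40256).
Solving J·Δ = −F gives Δ = (0.917, 1.485, -1.530).
Then the next iterate is (p, q, r)₁ = (-0.583, -1.515, 0.470).

(-0.583, -1.515, 0.470)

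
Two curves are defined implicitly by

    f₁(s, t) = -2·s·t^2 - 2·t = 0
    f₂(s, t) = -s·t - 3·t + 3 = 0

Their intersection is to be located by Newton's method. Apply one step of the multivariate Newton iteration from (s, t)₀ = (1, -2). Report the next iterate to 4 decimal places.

At (1, -2): F = (-4.0000, 11.0000).
Jacobian J = [[-2·t^2, -4·s·t - 2], [-t, -s - 3]].
At the point, J = [[-8.0000, 6.0000], [2.0000, -4.0000]] (det J = 20.0000).
Solving J·Δ = −F gives Δ = (2.5000, 4.0000).
Then the next iterate is (s, t)₁ = (3.5000, 2.0000).

(3.5000, 2.0000)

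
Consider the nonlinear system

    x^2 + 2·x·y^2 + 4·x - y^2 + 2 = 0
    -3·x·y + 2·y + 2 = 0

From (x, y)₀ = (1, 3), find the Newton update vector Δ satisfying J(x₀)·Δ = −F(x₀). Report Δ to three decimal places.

(0.333, -4.000)

At (1, 3): F = (16.000, -1.000).
Jacobian J = [[2·x + 2·y^2 + 4, 4·x·y - 2·y], [-3·y, -3·x + 2]].
At the point, J = [[24.000, 6.000], [-9.000, -1.000]] (det J = 30.000).
Solving J·Δ = −F gives Δ = (0.333, -4.000).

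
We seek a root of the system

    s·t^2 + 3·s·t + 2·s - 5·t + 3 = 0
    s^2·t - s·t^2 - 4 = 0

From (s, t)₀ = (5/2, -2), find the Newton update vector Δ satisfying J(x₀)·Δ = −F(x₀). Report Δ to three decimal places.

(0.119, 1.733)

At (5/2, -2): F = (13.000, -26.500).
Jacobian J = [[t^2 + 3·t + 2, 2·s·t + 3·s - 5], [2·s·t - t^2, s^2 - 2·s·t]].
At the point, J = [[0.000, -7.500], [-14.000, 16.250]] (det J = -105.000).
Solving J·Δ = −F gives Δ = (0.119, 1.733).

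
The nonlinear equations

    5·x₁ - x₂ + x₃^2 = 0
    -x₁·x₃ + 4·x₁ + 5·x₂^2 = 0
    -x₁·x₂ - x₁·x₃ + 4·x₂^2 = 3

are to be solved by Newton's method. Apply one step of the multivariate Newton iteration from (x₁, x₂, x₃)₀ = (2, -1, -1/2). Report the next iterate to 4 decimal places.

At (2, -1, -1/2): F = (11.2500, 14.0000, 4.0000).
Jacobian J = [[5, -1, 2·x₃], [-x₃ + 4, 10·x₂, -x₁], [-x₂ - x₃, -x₁ + 8·x₂, -x₁]].
At the point, J = [[5.0000, -1.0000, -1.0000], [4.5000, -10.0000, -2.0000], [1.5000, -10.0000, -2.0000]] (det J = 24.0000).
Solving J·Δ = −F gives Δ = (-3.3333, 1.2292, -6.6458).
Then the next iterate is (x₁, x₂, x₃)₁ = (-1.3333, 0.2292, -7.1458).

(-1.3333, 0.2292, -7.1458)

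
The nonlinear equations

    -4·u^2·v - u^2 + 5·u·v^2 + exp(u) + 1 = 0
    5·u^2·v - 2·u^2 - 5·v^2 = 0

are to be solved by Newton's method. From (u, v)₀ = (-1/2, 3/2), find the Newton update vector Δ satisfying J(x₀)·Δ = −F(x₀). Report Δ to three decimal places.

(-0.015, -0.712)

At (-1/2, 3/2): F = (-5.76847, -9.875).
Jacobian J = [[-8·u·v - 2·u + 5·v^2 + exp(u), -4·u^2 + 10·u·v], [10·u·v - 4·u, 5·u^2 - 10·v]].
At the point, J = [[18.85653, -8.500], [-5.500, -13.750]] (det J = -306.02730).
Solving J·Δ = −F gives Δ = (-0.015, -0.712).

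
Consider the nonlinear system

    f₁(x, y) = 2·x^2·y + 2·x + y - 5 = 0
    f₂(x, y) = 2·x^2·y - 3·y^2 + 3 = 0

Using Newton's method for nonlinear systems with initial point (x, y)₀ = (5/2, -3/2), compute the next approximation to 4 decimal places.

At (5/2, -3/2): F = (-20.2500, -22.5000).
Jacobian J = [[4·x·y + 2, 2·x^2 + 1], [4·x·y, 2·x^2 - 6·y]].
At the point, J = [[-13.0000, 13.5000], [-15.0000, 21.5000]] (det J = -77.0000).
Solving J·Δ = −F gives Δ = (-1.7094, -0.1461).
Then the next iterate is (x, y)₁ = (0.7906, -1.6461).

(0.7906, -1.6461)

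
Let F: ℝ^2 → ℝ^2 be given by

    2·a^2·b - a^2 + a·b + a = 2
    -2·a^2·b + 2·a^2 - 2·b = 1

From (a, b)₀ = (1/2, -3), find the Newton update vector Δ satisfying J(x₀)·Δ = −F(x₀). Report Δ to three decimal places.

(-0.336, 1.724)

At (1/2, -3): F = (-4.750, 7.000).
Jacobian J = [[4·a·b - 2·a + b + 1, 2·a^2 + a], [-4·a·b + 4·a, -2·a^2 - 2]].
At the point, J = [[-9.000, 1.000], [8.000, -2.500]] (det J = 14.500).
Solving J·Δ = −F gives Δ = (-0.336, 1.724).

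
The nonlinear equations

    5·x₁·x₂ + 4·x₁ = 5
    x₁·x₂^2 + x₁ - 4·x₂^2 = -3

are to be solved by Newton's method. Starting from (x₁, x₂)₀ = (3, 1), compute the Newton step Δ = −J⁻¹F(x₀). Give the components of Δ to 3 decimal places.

(-2.479, 0.021)

At (3, 1): F = (22.000, 5.000).
Jacobian J = [[5·x₂ + 4, 5·x₁], [x₂^2 + 1, 2·x₁·x₂ - 8·x₂]].
At the point, J = [[9.000, 15.000], [2.000, -2.000]] (det J = -48.000).
Solving J·Δ = −F gives Δ = (-2.479, 0.021).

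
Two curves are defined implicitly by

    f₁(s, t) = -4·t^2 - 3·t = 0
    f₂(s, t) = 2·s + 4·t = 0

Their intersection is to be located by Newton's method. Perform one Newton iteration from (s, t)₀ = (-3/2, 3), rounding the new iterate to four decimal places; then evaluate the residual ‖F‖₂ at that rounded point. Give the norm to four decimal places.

11.1107

At (-3/2, 3): F = (-45.0000, 9.0000).
Jacobian J = [[0, -8·t - 3], [2, 4]].
At the point, J = [[0.0000, -27.0000], [2.0000, 4.0000]] (det J = 54.0000).
Solving J·Δ = −F gives Δ = (-1.1667, -1.6667).
Then the next iterate is (s, t)₁ = (-2.6667, 1.3333).
Re-evaluating at (-2.6667, 1.3333): F = (-11.110656, -0.0002), so ‖F‖₂ = 11.1107.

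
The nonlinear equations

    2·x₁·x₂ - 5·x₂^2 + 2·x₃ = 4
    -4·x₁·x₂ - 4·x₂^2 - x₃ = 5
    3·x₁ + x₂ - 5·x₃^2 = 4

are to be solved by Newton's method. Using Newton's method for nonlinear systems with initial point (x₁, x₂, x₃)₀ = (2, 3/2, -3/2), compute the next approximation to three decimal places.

At (2, 3/2, -3/2): F = (-12.250, -24.500, -7.750).
Jacobian J = [[2·x₂, 2·x₁ - 10·x₂, 2], [-4·x₂, -4·x₁ - 8·x₂, -1], [3, 1, -10·x₃]].
At the point, J = [[3.000, -11.000, 2.000], [-6.000, -20.000, -1.000], [3.000, 1.000, 15.000]] (det J = -1746.000).
Solving J·Δ = −F gives Δ = (-0.472, -1.118, 0.686).
Then the next iterate is (x₁, x₂, x₃)₁ = (1.528, 0.382, -0.814).

(1.528, 0.382, -0.814)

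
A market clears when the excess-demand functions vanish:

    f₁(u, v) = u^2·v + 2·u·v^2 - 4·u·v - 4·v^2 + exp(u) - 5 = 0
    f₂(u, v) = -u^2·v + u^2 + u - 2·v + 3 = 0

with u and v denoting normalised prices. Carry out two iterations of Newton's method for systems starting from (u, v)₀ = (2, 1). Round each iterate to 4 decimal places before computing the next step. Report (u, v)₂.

(2.2797, 1.4661)

At (2, 1): F = (-1.610944, 3.0000).
Jacobian J = [[2·u·v + 2·v^2 - 4·v + exp(u), u^2 + 4·u·v - 4·u - 8·v], [-2·u·v + 2·u + 1, -u^2 - 2]].
At the point, J = [[9.389056, -4.0000], [1.0000, -6.0000]] (det J = -52.334337).
Solving J·Δ = −F gives Δ = (0.4140, 0.5690).
Then the next iterate is (u, v)₁ = (2.4140, 1.5690).
Round to (2.4140, 1.5690) and repeat: F = (2.209845, -1.039788), J = [[17.401240, -1.230340], [-1.747132, -7.827396]].
Δ = (-0.1343, -0.1029), so (u, v)₂ = (2.2797, 1.4661).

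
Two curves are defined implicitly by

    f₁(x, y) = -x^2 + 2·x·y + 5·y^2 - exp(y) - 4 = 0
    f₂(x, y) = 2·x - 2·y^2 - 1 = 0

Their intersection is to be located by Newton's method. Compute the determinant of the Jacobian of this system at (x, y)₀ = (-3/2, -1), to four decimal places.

J = [[-2·x + 2·y, 2·x + 10·y - exp(y)], [2, -4·y]].
At the point, J = [[1.0000, -13.367879], [2.0000, 4.0000]].
det J = 30.7358.

30.7358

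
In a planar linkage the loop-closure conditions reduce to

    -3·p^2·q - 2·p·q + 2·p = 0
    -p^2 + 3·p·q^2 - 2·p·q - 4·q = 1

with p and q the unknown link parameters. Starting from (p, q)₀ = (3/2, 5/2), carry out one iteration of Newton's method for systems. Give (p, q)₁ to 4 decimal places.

At (3/2, 5/2): F = (-21.3750, 7.3750).
Jacobian J = [[-6·p·q - 2·q + 2, -3·p^2 - 2·p], [-2·p + 3·q^2 - 2·q, 6·p·q - 2·p - 4]].
At the point, J = [[-25.5000, -9.7500], [10.7500, 15.5000]] (det J = -290.4375).
Solving J·Δ = −F gives Δ = (-0.8932, 0.1436).
Then the next iterate is (p, q)₁ = (0.6068, 2.6436).

(0.6068, 2.6436)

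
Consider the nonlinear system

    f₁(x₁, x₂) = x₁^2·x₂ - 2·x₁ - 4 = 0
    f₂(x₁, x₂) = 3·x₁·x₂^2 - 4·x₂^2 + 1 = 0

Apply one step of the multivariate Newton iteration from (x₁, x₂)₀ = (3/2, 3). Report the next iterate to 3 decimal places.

At (3/2, 3): F = (-0.250, 5.500).
Jacobian J = [[2·x₁·x₂ - 2, x₁^2], [3·x₂^2, 6·x₁·x₂ - 8·x₂]].
At the point, J = [[7.000, 2.250], [27.000, 3.000]] (det J = -39.750).
Solving J·Δ = −F gives Δ = (-0.330, 1.138).
Then the next iterate is (x₁, x₂)₁ = (1.170, 4.138).

(1.170, 4.138)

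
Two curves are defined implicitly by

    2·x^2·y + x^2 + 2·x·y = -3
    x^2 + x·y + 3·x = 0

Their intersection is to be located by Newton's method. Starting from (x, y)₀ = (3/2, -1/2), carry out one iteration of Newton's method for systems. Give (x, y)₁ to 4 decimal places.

At (3/2, -1/2): F = (1.5000, 6.0000).
Jacobian J = [[4·x·y + 2·x + 2·y, 2·x^2 + 2·x], [2·x + y + 3, x]].
At the point, J = [[-1.0000, 7.5000], [5.5000, 1.5000]] (det J = -42.7500).
Solving J·Δ = −F gives Δ = (-1.0000, -0.3333).
Then the next iterate is (x, y)₁ = (0.5000, -0.8333).

(0.5000, -0.8333)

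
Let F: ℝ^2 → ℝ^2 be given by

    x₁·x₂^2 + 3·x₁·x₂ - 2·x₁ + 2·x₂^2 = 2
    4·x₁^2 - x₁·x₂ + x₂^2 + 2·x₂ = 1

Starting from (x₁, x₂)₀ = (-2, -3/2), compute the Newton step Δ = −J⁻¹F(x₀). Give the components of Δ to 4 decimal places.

At (-2, -3/2): F = (11.0000, 11.2500).
Jacobian J = [[x₂^2 + 3·x₂ - 2, 2·x₁·x₂ + 3·x₁ + 4·x₂], [8·x₁ - x₂, -x₁ + 2·x₂ + 2]].
At the point, J = [[-4.2500, -6.0000], [-14.5000, 1.0000]] (det J = -91.2500).
Solving J·Δ = −F gives Δ = (0.8603, 1.2240).

(0.8603, 1.2240)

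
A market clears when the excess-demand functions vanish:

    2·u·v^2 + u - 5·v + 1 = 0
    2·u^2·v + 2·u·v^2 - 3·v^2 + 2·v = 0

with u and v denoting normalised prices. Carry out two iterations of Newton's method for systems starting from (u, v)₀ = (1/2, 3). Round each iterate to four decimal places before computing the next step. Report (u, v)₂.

(0.8374, 2.5572)

At (1/2, 3): F = (-4.5000, -10.5000).
Jacobian J = [[2·v^2 + 1, 4·u·v - 5], [4·u·v + 2·v^2, 2·u^2 + 4·u·v - 6·v + 2]].
At the point, J = [[19.0000, 1.0000], [24.0000, -9.5000]] (det J = -204.5000).
Solving J·Δ = −F gives Δ = (0.2604, -0.4474).
Then the next iterate is (u, v)₁ = (0.7604, 2.5526).
Round to (0.7604, 2.5526) and repeat: F = (-1.093422, -1.581054), J = [[14.031534, 2.763988], [20.795522, -4.395196]].
Δ = (0.0770, 0.0046), so (u, v)₂ = (0.8374, 2.5572).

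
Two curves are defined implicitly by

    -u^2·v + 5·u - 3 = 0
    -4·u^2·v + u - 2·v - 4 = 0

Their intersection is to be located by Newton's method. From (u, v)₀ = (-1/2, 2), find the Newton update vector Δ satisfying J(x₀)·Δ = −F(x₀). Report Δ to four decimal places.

At (-1/2, 2): F = (-6.0000, -10.5000).
Jacobian J = [[-2·u·v + 5, -u^2], [-8·u·v + 1, -4·u^2 - 2]].
At the point, J = [[7.0000, -0.2500], [9.0000, -3.0000]] (det J = -18.7500).
Solving J·Δ = −F gives Δ = (0.8200, -1.0400).

(0.8200, -1.0400)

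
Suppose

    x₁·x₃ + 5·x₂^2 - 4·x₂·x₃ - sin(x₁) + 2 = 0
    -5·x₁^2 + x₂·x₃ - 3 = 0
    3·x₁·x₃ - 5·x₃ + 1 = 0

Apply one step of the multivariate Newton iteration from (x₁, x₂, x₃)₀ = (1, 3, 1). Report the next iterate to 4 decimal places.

(-0.6514, 0.4174, -1.9771)

At (1, 3, 1): F = (35.158529, -5.0000, -1.0000).
Jacobian J = [[x₃ - cos(x₁), 10·x₂ - 4·x₃, x₁ - 4·x₂], [-10·x₁, x₃, x₂], [3·x₃, 0, 3·x₁ - 5]].
At the point, J = [[0.459698, 26.0000, -11.0000], [-10.0000, 1.0000, 3.0000], [3.0000, 0.0000, -2.0000]] (det J = -253.919395).
Solving J·Δ = −F gives Δ = (-1.6514, -2.5826, -2.9771).
Then the next iterate is (x₁, x₂, x₃)₁ = (-0.6514, 0.4174, -1.9771).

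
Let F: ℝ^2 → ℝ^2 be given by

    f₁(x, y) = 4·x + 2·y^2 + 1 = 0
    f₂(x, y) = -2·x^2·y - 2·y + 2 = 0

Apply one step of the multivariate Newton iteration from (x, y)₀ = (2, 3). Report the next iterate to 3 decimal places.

(1.734, 0.839)

At (2, 3): F = (27.000, -28.000).
Jacobian J = [[4, 4·y], [-4·x·y, -2·x^2 - 2]].
At the point, J = [[4.000, 12.000], [-24.000, -10.000]] (det J = 248.000).
Solving J·Δ = −F gives Δ = (-0.266, -2.161).
Then the next iterate is (x, y)₁ = (1.734, 0.839).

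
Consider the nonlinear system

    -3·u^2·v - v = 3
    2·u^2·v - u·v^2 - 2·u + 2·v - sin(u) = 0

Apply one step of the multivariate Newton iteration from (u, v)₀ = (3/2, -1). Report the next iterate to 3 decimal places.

At (3/2, -1): F = (4.750, -11.99749).
Jacobian J = [[-6·u·v, -3·u^2 - 1], [4·u·v - v^2 - cos(u) - 2, 2·u^2 - 2·u·v + 2]].
At the point, J = [[9.000, -7.750], [-9.07074, 9.500]] (det J = 15.20179).
Solving J·Δ = −F gives Δ = (3.148, 4.269).
Then the next iterate is (u, v)₁ = (4.648, 3.269).

(4.648, 3.269)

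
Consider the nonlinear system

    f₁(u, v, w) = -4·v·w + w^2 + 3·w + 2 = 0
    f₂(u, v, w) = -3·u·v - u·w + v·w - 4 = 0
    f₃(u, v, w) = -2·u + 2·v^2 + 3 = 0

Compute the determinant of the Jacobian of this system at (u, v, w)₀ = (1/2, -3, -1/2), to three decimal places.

-1638.000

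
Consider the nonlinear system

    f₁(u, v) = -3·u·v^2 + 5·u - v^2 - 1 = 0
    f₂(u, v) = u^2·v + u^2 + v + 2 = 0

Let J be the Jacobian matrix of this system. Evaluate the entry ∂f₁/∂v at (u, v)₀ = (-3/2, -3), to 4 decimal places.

-21.0000

∂f₁/∂v = -6·u·v - 2·v.
At (-3/2, -3) this is -21.0000.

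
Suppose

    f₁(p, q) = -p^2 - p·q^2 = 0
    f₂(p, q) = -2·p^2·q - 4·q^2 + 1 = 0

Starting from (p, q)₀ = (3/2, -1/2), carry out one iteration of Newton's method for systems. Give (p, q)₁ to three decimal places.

(0.783, -0.304)

At (3/2, -1/2): F = (-2.625, 2.250).
Jacobian J = [[-2·p - q^2, -2·p·q], [-4·p·q, -2·p^2 - 8·q]].
At the point, J = [[-3.250, 1.500], [3.000, -0.500]] (det J = -2.875).
Solving J·Δ = −F gives Δ = (-0.717, 0.196).
Then the next iterate is (p, q)₁ = (0.783, -0.304).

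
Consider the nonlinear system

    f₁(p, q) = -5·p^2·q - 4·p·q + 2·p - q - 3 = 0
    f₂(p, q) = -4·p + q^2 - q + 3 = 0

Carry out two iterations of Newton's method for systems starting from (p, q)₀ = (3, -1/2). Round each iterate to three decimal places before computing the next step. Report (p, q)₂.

At (3, -1/2): F = (32.000, -8.250).
Jacobian J = [[-10·p·q - 4·q + 2, -5·p^2 - 4·p - 1], [-4, 2·q - 1]].
At the point, J = [[19.000, -58.000], [-4.000, -2.000]] (det J = -270.000).
Solving J·Δ = −F gives Δ = (-2.009, -0.106).
Then the next iterate is (p, q)₁ = (0.991, -0.606).
Round to (0.991, -0.606) and repeat: F = (4.96589, 0.00924), J = [[10.42946, -9.87440], [-4.000, -2.212]].
Δ = (-0.174, 0.319), so (p, q)₂ = (0.817, -0.287).

(0.817, -0.287)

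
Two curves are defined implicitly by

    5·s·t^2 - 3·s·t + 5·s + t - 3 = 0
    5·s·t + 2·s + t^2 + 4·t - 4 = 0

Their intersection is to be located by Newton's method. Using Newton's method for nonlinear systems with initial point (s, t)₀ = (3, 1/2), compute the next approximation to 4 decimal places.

At (3, 1/2): F = (11.7500, 11.7500).
Jacobian J = [[5·t^2 - 3·t + 5, 10·s·t - 3·s + 1], [5·t + 2, 5·s + 2·t + 4]].
At the point, J = [[4.7500, 7.0000], [4.5000, 20.0000]] (det J = 63.5000).
Solving J·Δ = −F gives Δ = (-2.4055, -0.0463).
Then the next iterate is (s, t)₁ = (0.5945, 0.4537).

(0.5945, 0.4537)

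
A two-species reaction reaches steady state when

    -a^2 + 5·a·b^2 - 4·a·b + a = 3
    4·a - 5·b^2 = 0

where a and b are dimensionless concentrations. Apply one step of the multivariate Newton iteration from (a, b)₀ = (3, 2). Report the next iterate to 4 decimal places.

(2.5301, 1.5060)

At (3, 2): F = (27.0000, -8.0000).
Jacobian J = [[-2·a + 5·b^2 - 4·b + 1, 10·a·b - 4·a], [4, -10·b]].
At the point, J = [[7.0000, 48.0000], [4.0000, -20.0000]] (det J = -332.0000).
Solving J·Δ = −F gives Δ = (-0.4699, -0.4940).
Then the next iterate is (a, b)₁ = (2.5301, 1.5060).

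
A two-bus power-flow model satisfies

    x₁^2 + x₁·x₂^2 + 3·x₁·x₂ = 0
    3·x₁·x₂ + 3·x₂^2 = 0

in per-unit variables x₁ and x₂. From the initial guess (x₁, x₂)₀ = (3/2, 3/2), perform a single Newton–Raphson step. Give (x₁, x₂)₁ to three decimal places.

(1.000, 0.667)

At (3/2, 3/2): F = (12.375, 13.500).
Jacobian J = [[2·x₁ + x₂^2 + 3·x₂, 2·x₁·x₂ + 3·x₁], [3·x₂, 3·x₁ + 6·x₂]].
At the point, J = [[9.750, 9.000], [4.500, 13.500]] (det J = 91.125).
Solving J·Δ = −F gives Δ = (-0.500, -0.833).
Then the next iterate is (x₁, x₂)₁ = (1.000, 0.667).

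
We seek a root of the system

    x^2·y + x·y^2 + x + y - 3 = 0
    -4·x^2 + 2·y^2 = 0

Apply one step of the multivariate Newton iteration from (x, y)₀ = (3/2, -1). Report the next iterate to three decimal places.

At (3/2, -1): F = (-3.250, -7.000).
Jacobian J = [[2·x·y + y^2 + 1, x^2 + 2·x·y + 1], [-8·x, 4·y]].
At the point, J = [[-1.000, 0.250], [-12.000, -4.000]] (det J = 7.000).
Solving J·Δ = −F gives Δ = (-2.107, 4.571).
Then the next iterate is (x, y)₁ = (-0.607, 3.571).

(-0.607, 3.571)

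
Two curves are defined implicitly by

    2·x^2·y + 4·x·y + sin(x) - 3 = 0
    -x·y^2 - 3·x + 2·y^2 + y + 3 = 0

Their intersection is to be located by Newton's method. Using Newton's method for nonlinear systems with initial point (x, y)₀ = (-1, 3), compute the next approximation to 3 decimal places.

(-9.372, -4.183)

At (-1, 3): F = (-9.84147, 36.000).
Jacobian J = [[4·x·y + 4·y + cos(x), 2·x^2 + 4·x], [-y^2 - 3, -2·x·y + 4·y + 1]].
At the point, J = [[0.54030, -2.000], [-12.000, 19.000]] (det J = -13.73426).
Solving J·Δ = −F gives Δ = (-8.372, -7.183).
Then the next iterate is (x, y)₁ = (-9.372, -4.183).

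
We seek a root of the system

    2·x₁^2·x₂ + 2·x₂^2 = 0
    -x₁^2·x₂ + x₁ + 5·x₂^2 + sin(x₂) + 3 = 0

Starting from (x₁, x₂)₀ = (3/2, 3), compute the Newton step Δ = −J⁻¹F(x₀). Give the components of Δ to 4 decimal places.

(-0.2204, -1.6687)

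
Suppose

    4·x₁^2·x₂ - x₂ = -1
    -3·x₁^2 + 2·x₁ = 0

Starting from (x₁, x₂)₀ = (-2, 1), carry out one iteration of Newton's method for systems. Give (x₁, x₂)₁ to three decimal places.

At (-2, 1): F = (16.000, -16.000).
Jacobian J = [[8·x₁·x₂, 4·x₁^2 - 1], [-6·x₁ + 2, 0]].
At the point, J = [[-16.000, 15.000], [14.000, 0.000]] (det J = -210.000).
Solving J·Δ = −F gives Δ = (1.143, 0.152).
Then the next iterate is (x₁, x₂)₁ = (-0.857, 1.152).

(-0.857, 1.152)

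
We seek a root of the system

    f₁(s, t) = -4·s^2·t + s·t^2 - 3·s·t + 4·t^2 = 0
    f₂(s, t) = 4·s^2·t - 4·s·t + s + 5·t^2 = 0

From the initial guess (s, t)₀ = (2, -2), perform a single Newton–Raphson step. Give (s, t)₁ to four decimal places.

(1.6543, -0.8374)

At (2, -2): F = (68.0000, 6.0000).
Jacobian J = [[-8·s·t + t^2 - 3·t, -4·s^2 + 2·s·t - 3·s + 8·t], [8·s·t - 4·t + 1, 4·s^2 - 4·s + 10·t]].
At the point, J = [[42.0000, -46.0000], [-23.0000, -12.0000]] (det J = -1562.0000).
Solving J·Δ = −F gives Δ = (-0.3457, 1.1626).
Then the next iterate is (s, t)₁ = (1.6543, -0.8374).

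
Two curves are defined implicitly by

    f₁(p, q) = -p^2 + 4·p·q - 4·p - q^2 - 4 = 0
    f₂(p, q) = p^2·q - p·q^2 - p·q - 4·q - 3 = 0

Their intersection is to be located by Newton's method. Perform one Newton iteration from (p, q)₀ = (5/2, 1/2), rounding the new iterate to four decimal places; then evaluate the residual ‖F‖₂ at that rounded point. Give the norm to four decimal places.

1653.4041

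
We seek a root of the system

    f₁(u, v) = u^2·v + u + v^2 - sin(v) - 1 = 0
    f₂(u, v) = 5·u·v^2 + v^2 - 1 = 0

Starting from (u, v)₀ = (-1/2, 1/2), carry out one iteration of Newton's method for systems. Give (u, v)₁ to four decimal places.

At (-1/2, 1/2): F = (-1.604426, -1.3750).
Jacobian J = [[2·u·v + 1, u^2 + 2·v - cos(v)], [5·v^2, 10·u·v + 2·v]].
At the point, J = [[0.5000, 0.372417], [1.2500, -1.5000]] (det J = -1.215522).
Solving J·Δ = −F gives Δ = (2.4012, 1.0843).
Then the next iterate is (u, v)₁ = (1.9012, 1.5843).

(1.9012, 1.5843)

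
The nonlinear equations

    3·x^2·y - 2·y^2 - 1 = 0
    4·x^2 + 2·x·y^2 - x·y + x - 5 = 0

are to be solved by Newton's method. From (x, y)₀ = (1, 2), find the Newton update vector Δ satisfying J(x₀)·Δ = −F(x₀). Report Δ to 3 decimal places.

(-0.057, -0.736)

At (1, 2): F = (-3.000, 6.000).
Jacobian J = [[6·x·y, 3·x^2 - 4·y], [8·x + 2·y^2 - y + 1, 4·x·y - x]].
At the point, J = [[12.000, -5.000], [15.000, 7.000]] (det J = 159.000).
Solving J·Δ = −F gives Δ = (-0.057, -0.736).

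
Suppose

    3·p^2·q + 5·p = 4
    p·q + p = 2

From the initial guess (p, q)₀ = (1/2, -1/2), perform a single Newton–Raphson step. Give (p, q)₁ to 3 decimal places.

At (1/2, -1/2): F = (-1.875, -1.750).
Jacobian J = [[6·p·q + 5, 3·p^2], [q + 1, p]].
At the point, J = [[3.500, 0.750], [0.500, 0.500]] (det J = 1.375).
Solving J·Δ = −F gives Δ = (-0.273, 3.773).
Then the next iterate is (p, q)₁ = (0.227, 3.273).

(0.227, 3.273)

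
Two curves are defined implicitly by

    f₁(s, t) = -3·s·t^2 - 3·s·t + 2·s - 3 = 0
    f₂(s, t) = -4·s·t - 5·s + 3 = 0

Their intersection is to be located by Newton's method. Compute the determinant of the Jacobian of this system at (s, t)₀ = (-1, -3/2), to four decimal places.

5.0000

J = [[-3·t^2 - 3·t + 2, -6·s·t - 3·s], [-4·t - 5, -4·s]].
At the point, J = [[-0.2500, -6.0000], [1.0000, 4.0000]].
det J = 5.0000.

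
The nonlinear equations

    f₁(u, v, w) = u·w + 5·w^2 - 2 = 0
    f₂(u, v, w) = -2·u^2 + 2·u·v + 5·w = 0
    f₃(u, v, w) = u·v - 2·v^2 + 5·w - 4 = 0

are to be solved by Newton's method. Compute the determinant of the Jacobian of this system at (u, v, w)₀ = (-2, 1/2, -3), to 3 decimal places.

1088.000

J = [[w, 0, u + 10·w], [-4·u + 2·v, 2·u, 5], [v, u - 4·v, 5]].
At the point, J = [[-3.000, 0.000, -32.000], [9.000, -4.000, 5.000], [0.500, -4.000, 5.000]].
det J = 1088.000.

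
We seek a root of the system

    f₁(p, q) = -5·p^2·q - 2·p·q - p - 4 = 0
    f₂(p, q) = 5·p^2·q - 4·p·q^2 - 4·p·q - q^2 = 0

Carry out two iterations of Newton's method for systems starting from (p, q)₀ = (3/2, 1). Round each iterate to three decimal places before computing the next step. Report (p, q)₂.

(0.143, -0.188)

At (3/2, 1): F = (-19.750, -1.750).
Jacobian J = [[-10·p·q - 2·q - 1, -5·p^2 - 2·p], [10·p·q - 4·q^2 - 4·q, 5·p^2 - 8·p·q - 4·p - 2·q]].
At the point, J = [[-18.000, -14.250], [7.000, -8.750]] (det J = 257.250).
Solving J·Δ = −F gives Δ = (-0.575, -0.660).
Then the next iterate is (p, q)₁ = (0.925, 0.340).
Round to (0.925, 0.340) and repeat: F = (-7.00856, -0.34676), J = [[-4.825, -6.12813], [1.32260, -2.61788]].
Δ = (-0.782, -0.528), so (p, q)₂ = (0.143, -0.188).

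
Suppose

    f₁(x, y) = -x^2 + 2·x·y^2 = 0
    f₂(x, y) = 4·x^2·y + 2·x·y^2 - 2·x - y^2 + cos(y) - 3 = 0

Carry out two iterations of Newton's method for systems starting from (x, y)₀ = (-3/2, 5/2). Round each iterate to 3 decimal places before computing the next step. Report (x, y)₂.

At (-3/2, 5/2): F = (-21.000, -3.30114).
Jacobian J = [[-2·x + 2·y^2, 4·x·y], [8·x·y + 2·y^2 - 2, 4·x^2 + 4·x·y - 2·y - sin(y)]].
At the point, J = [[15.500, -15.000], [-19.500, -11.59847]] (det J = -472.27632).
Solving J·Δ = −F gives Δ = (0.411, -0.975).
Then the next iterate is (x, y)₁ = (-1.089, 1.525).
Round to (-1.089, 1.525) and repeat: F = (-6.25113, -0.93294), J = [[6.82925, -6.64290], [-10.63455, -5.94817]].
Δ = (0.278, -0.655), so (x, y)₂ = (-0.811, 0.870).

(-0.811, 0.870)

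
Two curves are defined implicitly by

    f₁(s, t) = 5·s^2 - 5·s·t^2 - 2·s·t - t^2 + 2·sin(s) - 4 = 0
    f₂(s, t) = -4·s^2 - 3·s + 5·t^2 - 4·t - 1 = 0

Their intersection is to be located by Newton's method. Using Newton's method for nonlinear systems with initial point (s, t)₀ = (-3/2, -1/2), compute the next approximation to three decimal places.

(-1.164, -0.414)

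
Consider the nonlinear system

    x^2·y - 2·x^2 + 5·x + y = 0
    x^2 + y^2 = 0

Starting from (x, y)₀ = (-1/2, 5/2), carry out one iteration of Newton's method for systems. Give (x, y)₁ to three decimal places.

(-0.184, 1.263)

At (-1/2, 5/2): F = (0.125, 6.500).
Jacobian J = [[2·x·y - 4·x + 5, x^2 + 1], [2·x, 2·y]].
At the point, J = [[4.500, 1.250], [-1.000, 5.000]] (det J = 23.750).
Solving J·Δ = −F gives Δ = (0.316, -1.237).
Then the next iterate is (x, y)₁ = (-0.184, 1.263).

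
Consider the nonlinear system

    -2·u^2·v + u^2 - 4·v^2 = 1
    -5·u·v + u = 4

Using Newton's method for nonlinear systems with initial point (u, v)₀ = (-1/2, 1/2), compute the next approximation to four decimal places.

(-3.4074, 0.0556)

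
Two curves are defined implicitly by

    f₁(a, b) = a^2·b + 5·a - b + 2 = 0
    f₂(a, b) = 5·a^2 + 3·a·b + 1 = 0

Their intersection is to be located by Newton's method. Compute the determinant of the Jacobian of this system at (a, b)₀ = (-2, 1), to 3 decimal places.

45.000

J = [[2·a·b + 5, a^2 - 1], [10·a + 3·b, 3·a]].
At the point, J = [[1.000, 3.000], [-17.000, -6.000]].
det J = 45.000.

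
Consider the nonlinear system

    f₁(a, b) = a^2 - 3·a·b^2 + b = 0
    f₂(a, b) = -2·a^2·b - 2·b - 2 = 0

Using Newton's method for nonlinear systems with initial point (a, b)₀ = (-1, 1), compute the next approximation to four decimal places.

At (-1, 1): F = (5.0000, -6.0000).
Jacobian J = [[2·a - 3·b^2, -6·a·b + 1], [-4·a·b, -2·a^2 - 2]].
At the point, J = [[-5.0000, 7.0000], [4.0000, -4.0000]] (det J = -8.0000).
Solving J·Δ = −F gives Δ = (2.7500, 1.2500).
Then the next iterate is (a, b)₁ = (1.7500, 2.2500).

(1.7500, 2.2500)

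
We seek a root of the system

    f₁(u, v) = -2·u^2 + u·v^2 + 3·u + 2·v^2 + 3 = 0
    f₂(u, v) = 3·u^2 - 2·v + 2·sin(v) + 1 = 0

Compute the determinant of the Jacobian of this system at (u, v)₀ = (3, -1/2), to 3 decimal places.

92.142

J = [[-4·u + v^2 + 3, 2·u·v + 4·v], [6·u, 2·cos(v) - 2]].
At the point, J = [[-8.750, -5.000], [18.000, -0.24483]].
det J = 92.142.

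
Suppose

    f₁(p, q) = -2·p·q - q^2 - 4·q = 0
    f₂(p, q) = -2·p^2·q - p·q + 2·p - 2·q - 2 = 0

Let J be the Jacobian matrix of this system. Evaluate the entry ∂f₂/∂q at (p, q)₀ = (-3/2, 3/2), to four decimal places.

-5.0000

∂f₂/∂q = -2·p^2 - p - 2.
At (-3/2, 3/2) this is -5.0000.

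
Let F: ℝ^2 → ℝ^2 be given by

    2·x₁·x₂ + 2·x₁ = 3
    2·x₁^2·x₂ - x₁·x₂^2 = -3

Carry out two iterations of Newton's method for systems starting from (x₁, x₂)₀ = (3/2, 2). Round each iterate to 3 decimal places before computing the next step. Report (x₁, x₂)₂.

(0.203, 3.051)

At (3/2, 2): F = (6.000, 6.000).
Jacobian J = [[2·x₂ + 2, 2·x₁], [4·x₁·x₂ - x₂^2, 2·x₁^2 - 2·x₁·x₂]].
At the point, J = [[6.000, 3.000], [8.000, -1.500]] (det J = -33.000).
Solving J·Δ = −F gives Δ = (-0.818, -0.364).
Then the next iterate is (x₁, x₂)₁ = (0.682, 1.636).
Round to (0.682, 1.636) and repeat: F = (0.59550, 2.69652), J = [[5.272, 1.364], [1.78651, -1.30126]].
Δ = (-0.479, 1.415), so (x₁, x₂)₂ = (0.203, 3.051).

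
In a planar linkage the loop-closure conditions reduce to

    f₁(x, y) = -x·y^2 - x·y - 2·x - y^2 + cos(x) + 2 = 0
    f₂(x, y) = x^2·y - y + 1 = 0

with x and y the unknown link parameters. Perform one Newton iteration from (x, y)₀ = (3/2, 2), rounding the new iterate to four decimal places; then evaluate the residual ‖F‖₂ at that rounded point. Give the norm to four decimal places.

At (3/2, 2): F = (-13.929263, 3.5000).
Jacobian J = [[-y^2 - y - sin(x) - 2, -2·x·y - x - 2·y], [2·x·y, x^2 - 1]].
At the point, J = [[-8.997495, -11.5000], [6.0000, 1.2500]] (det J = 57.753131).
Solving J·Δ = −F gives Δ = (-0.3954, -0.9018).
Then the next iterate is (x, y)₁ = (1.1046, 1.0982).
Re-evaluating at (1.1046, 1.0982): F = (-3.511019, 1.241759), so ‖F‖₂ = 3.7241.

3.7241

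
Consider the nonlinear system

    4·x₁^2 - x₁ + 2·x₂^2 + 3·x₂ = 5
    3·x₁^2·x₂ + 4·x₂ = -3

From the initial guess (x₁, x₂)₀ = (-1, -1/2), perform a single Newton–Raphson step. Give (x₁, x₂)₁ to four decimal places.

(-1.0985, -0.3864)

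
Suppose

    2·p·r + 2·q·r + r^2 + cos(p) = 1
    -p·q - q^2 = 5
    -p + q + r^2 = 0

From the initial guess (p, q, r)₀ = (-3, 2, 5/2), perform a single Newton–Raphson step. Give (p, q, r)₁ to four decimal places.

(-9.7639, 12.5278, -3.2083)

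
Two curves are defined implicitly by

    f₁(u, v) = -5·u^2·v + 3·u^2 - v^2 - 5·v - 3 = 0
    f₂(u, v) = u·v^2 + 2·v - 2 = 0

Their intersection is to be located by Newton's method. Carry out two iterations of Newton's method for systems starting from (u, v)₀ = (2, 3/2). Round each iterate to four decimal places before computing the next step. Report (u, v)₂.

(-6.9757, 3.3242)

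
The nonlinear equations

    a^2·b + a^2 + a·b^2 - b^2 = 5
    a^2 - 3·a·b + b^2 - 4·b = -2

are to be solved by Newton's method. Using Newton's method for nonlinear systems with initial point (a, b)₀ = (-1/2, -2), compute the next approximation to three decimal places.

(-0.456, -0.235)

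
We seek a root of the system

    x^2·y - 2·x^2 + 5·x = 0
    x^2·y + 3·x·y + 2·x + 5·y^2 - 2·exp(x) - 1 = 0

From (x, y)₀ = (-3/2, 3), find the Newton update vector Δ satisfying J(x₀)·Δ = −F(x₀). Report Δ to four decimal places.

At (-3/2, 3): F = (-5.2500, 33.803740).
Jacobian J = [[2·x·y - 4·x + 5, x^2], [2·x·y + 3·y - 2·exp(x) + 2, x^2 + 3·x + 10·y]].
At the point, J = [[2.0000, 2.2500], [1.553740, 27.7500]] (det J = 52.004086).
Solving J·Δ = −F gives Δ = (4.2640, -1.4569).

(4.2640, -1.4569)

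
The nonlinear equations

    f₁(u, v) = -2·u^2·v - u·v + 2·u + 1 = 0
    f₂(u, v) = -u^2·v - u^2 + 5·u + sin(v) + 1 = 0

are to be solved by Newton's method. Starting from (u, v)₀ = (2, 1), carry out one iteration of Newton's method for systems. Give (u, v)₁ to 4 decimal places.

At (2, 1): F = (-5.0000, 3.841471).
Jacobian J = [[-4·u·v - v + 2, -2·u^2 - u], [-2·u·v - 2·u + 5, -u^2 + cos(v)]].
At the point, J = [[-7.0000, -10.0000], [-3.0000, -3.459698]] (det J = -5.782116).
Solving J·Δ = −F gives Δ = (9.6354, -7.2448).
Then the next iterate is (u, v)₁ = (11.6354, -6.2448).

(11.6354, -6.2448)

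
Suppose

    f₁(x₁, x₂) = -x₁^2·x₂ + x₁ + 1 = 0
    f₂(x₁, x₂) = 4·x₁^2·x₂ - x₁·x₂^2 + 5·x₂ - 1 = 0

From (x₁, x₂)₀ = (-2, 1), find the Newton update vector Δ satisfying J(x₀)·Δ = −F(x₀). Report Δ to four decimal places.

At (-2, 1): F = (-5.0000, 22.0000).
Jacobian J = [[-2·x₁·x₂ + 1, -x₁^2], [8·x₁·x₂ - x₂^2, 4·x₁^2 - 2·x₁·x₂ + 5]].
At the point, J = [[5.0000, -4.0000], [-17.0000, 25.0000]] (det J = 57.0000).
Solving J·Δ = −F gives Δ = (0.6491, -0.4386).

(0.6491, -0.4386)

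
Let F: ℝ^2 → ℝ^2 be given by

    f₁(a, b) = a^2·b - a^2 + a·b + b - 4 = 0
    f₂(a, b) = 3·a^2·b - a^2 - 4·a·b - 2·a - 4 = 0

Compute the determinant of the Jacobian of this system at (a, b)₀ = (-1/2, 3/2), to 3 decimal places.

11.375

J = [[2·a·b - 2·a + b, a^2 + a + 1], [6·a·b - 2·a - 4·b - 2, 3·a^2 - 4·a]].
At the point, J = [[1.000, 0.750], [-11.500, 2.750]].
det J = 11.375.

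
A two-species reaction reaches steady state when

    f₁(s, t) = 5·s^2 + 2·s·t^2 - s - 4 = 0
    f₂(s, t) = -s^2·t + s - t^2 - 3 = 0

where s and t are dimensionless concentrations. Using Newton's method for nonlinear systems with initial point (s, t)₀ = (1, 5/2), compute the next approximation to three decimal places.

(1.365, 0.465)

At (1, 5/2): F = (12.500, -10.750).
Jacobian J = [[10·s + 2·t^2 - 1, 4·s·t], [-2·s·t + 1, -s^2 - 2·t]].
At the point, J = [[21.500, 10.000], [-4.000, -6.000]] (det J = -89.000).
Solving J·Δ = −F gives Δ = (0.365, -2.035).
Then the next iterate is (s, t)₁ = (1.365, 0.465).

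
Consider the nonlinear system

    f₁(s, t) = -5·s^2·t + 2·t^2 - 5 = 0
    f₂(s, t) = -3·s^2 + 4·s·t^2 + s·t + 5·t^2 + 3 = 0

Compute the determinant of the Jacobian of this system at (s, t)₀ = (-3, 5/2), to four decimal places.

J = [[-10·s·t, -5·s^2 + 4·t], [-6·s + 4·t^2 + t, 8·s·t + s + 10·t]].
At the point, J = [[75.0000, -35.0000], [45.5000, -38.0000]].
det J = -1257.5000.

-1257.5000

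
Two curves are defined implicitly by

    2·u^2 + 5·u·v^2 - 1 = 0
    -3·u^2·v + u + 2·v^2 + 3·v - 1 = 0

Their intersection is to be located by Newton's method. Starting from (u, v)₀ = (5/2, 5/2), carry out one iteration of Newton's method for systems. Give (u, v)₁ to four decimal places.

At (5/2, 5/2): F = (89.6250, -25.3750).
Jacobian J = [[4·u + 5·v^2, 10·u·v], [-6·u·v + 1, -3·u^2 + 4·v + 3]].
At the point, J = [[41.2500, 62.5000], [-36.5000, -5.7500]] (det J = 2044.0625).
Solving J·Δ = −F gives Δ = (-0.5238, -1.0883).
Then the next iterate is (u, v)₁ = (1.9762, 1.4117).

(1.9762, 1.4117)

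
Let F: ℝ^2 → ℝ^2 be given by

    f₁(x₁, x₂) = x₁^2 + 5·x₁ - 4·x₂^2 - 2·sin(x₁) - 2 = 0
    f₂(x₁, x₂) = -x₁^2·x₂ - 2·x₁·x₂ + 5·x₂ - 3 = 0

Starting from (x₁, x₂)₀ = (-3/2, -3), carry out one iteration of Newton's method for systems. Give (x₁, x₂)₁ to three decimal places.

(-4.509, -1.048)

At (-3/2, -3): F = (-41.25501, -20.250).
Jacobian J = [[2·x₁ - 2·cos(x₁) + 5, -8·x₂], [-2·x₁·x₂ - 2·x₂, -x₁^2 - 2·x₁ + 5]].
At the point, J = [[1.85853, 24.000], [-3.000, 5.750]] (det J = 82.68652).
Solving J·Δ = −F gives Δ = (-3.009, 1.952).
Then the next iterate is (x₁, x₂)₁ = (-4.509, -1.048).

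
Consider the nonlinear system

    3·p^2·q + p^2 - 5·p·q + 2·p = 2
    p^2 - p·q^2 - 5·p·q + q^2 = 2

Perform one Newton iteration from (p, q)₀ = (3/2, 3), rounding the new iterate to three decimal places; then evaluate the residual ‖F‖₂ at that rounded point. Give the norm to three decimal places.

At (3/2, 3): F = (1.000, -26.750).
Jacobian J = [[6·p·q + 2·p - 5·q + 2, 3·p^2 - 5·p], [2·p - q^2 - 5·q, -2·p·q - 5·p + 2·q]].
At the point, J = [[17.000, -0.750], [-21.000, -10.500]] (det J = -194.250).
Solving J·Δ = −F gives Δ = (-0.157, -2.233).
Then the next iterate is (p, q)₁ = (1.343, 0.767).
Re-evaluating at (1.343, 0.767): F = (1.48944, -5.54854), so ‖F‖₂ = 5.745.

5.745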